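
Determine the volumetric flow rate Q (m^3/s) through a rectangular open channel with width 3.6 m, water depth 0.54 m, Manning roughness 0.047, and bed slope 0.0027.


For a rectangular channel, the cross-sectional area A = b * y = 3.6 * 0.54 = 1.94 m^2.
The wetted perimeter P = b + 2y = 3.6 + 2*0.54 = 4.68 m.
Hydraulic radius R = A/P = 1.94/4.68 = 0.4154 m.
Velocity V = (1/n)*R^(2/3)*S^(1/2) = (1/0.047)*0.4154^(2/3)*0.0027^(1/2) = 0.6155 m/s.
Discharge Q = A * V = 1.94 * 0.6155 = 1.197 m^3/s.

1.197


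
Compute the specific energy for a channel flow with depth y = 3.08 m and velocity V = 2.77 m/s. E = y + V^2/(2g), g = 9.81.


Specific energy E = y + V^2/(2g).
Velocity head = V^2/(2g) = 2.77^2 / (2*9.81) = 7.6729 / 19.62 = 0.3911 m.
E = 3.08 + 0.3911 = 3.4711 m.

3.4711


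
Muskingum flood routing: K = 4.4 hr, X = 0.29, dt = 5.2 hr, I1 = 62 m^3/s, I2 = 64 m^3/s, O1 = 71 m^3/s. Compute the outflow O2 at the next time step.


Muskingum coefficients:
denom = 2*K*(1-X) + dt = 2*4.4*(1-0.29) + 5.2 = 11.448.
C0 = (dt - 2*K*X)/denom = (5.2 - 2*4.4*0.29)/11.448 = 0.2313.
C1 = (dt + 2*K*X)/denom = (5.2 + 2*4.4*0.29)/11.448 = 0.6771.
C2 = (2*K*(1-X) - dt)/denom = 0.0915.
O2 = C0*I2 + C1*I1 + C2*O1
   = 0.2313*64 + 0.6771*62 + 0.0915*71
   = 63.29 m^3/s.

63.29


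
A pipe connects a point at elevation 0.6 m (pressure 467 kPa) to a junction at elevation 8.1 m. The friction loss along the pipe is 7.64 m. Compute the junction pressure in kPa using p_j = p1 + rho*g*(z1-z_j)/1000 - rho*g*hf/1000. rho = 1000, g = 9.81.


Junction pressure: p_j = p1 + rho*g*(z1 - z_j)/1000 - rho*g*hf/1000.
Elevation term = 1000*9.81*(0.6 - 8.1)/1000 = -73.575 kPa.
Friction term = 1000*9.81*7.64/1000 = 74.948 kPa.
p_j = 467 + -73.575 - 74.948 = 318.48 kPa.

318.48


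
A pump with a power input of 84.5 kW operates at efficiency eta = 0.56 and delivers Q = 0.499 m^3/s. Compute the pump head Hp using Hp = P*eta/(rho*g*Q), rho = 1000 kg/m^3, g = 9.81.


Pump head formula: Hp = P * eta / (rho * g * Q).
Numerator: P * eta = 84.5 * 1000 * 0.56 = 47320.0 W.
Denominator: rho * g * Q = 1000 * 9.81 * 0.499 = 4895.19.
Hp = 47320.0 / 4895.19 = 9.67 m.

9.67


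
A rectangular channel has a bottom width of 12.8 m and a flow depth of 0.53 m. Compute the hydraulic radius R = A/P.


For a rectangular section:
Flow area A = b * y = 12.8 * 0.53 = 6.78 m^2.
Wetted perimeter P = b + 2y = 12.8 + 2*0.53 = 13.86 m.
Hydraulic radius R = A/P = 6.78 / 13.86 = 0.4895 m.

0.4895


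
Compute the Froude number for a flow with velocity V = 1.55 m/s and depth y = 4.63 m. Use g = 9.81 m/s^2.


The Froude number is defined as Fr = V / sqrt(g*y).
g*y = 9.81 * 4.63 = 45.4203.
sqrt(g*y) = sqrt(45.4203) = 6.7395.
Fr = 1.55 / 6.7395 = 0.23.

0.23


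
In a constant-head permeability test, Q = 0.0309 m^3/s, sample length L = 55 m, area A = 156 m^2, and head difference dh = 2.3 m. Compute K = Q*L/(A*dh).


From K = Q*L / (A*dh):
Numerator: Q*L = 0.0309 * 55 = 1.6995.
Denominator: A*dh = 156 * 2.3 = 358.8.
K = 1.6995 / 358.8 = 0.004737 m/s.

0.004737


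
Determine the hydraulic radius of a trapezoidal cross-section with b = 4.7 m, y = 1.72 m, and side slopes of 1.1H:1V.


For a trapezoidal section with side slope z:
A = (b + z*y)*y = (4.7 + 1.1*1.72)*1.72 = 11.338 m^2.
P = b + 2*y*sqrt(1 + z^2) = 4.7 + 2*1.72*sqrt(1 + 1.1^2) = 9.814 m.
R = A/P = 11.338 / 9.814 = 1.1553 m.

1.1553


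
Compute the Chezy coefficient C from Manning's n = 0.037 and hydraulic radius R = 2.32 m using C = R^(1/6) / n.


The Chezy coefficient relates to Manning's n through C = R^(1/6) / n.
R^(1/6) = 2.32^(1/6) = 1.150574.
C = 1.150574 / 0.037 = 31.1 m^(1/2)/s.

31.1


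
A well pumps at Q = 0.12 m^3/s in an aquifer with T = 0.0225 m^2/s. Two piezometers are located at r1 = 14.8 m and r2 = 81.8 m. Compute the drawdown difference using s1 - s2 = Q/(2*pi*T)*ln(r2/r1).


Thiem equation: s1 - s2 = Q/(2*pi*T) * ln(r2/r1).
ln(r2/r1) = ln(81.8/14.8) = 1.7097.
Q/(2*pi*T) = 0.12 / (2*pi*0.0225) = 0.12 / 0.1414 = 0.8488.
s1 - s2 = 0.8488 * 1.7097 = 1.4512 m.

1.4512


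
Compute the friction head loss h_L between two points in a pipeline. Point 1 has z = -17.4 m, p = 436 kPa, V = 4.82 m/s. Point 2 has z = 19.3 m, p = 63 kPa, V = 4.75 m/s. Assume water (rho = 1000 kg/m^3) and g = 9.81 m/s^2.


Total head at each section: H = z + p/(rho*g) + V^2/(2g).
H1 = -17.4 + 436*1000/(1000*9.81) + 4.82^2/(2*9.81)
   = -17.4 + 44.444 + 1.1841
   = 28.229 m.
H2 = 19.3 + 63*1000/(1000*9.81) + 4.75^2/(2*9.81)
   = 19.3 + 6.422 + 1.15
   = 26.872 m.
h_L = H1 - H2 = 28.229 - 26.872 = 1.357 m.

1.357


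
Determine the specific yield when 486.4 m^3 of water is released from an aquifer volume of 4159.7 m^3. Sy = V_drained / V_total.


Specific yield Sy = Volume drained / Total volume.
Sy = 486.4 / 4159.7
   = 0.1169.

0.1169


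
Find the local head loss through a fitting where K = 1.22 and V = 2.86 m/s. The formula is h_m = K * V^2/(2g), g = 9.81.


Minor loss formula: h_m = K * V^2/(2g).
V^2 = 2.86^2 = 8.1796.
V^2/(2g) = 8.1796 / 19.62 = 0.4169 m.
h_m = 1.22 * 0.4169 = 0.5086 m.

0.5086


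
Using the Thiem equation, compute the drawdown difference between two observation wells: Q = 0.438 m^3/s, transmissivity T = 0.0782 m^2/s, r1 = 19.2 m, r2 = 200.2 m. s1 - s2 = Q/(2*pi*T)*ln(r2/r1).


Thiem equation: s1 - s2 = Q/(2*pi*T) * ln(r2/r1).
ln(r2/r1) = ln(200.2/19.2) = 2.3444.
Q/(2*pi*T) = 0.438 / (2*pi*0.0782) = 0.438 / 0.4913 = 0.8914.
s1 - s2 = 0.8914 * 2.3444 = 2.0899 m.

2.0899


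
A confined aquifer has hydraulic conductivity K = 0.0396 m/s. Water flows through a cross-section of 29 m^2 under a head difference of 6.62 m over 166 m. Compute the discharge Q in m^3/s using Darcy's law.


Darcy's law: Q = K * A * i, where i = dh/L.
Hydraulic gradient i = 6.62 / 166 = 0.03988.
Q = 0.0396 * 29 * 0.03988
  = 0.0458 m^3/s.

0.0458


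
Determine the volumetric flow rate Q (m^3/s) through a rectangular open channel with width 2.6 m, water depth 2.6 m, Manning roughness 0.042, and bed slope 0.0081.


For a rectangular channel, the cross-sectional area A = b * y = 2.6 * 2.6 = 6.76 m^2.
The wetted perimeter P = b + 2y = 2.6 + 2*2.6 = 7.8 m.
Hydraulic radius R = A/P = 6.76/7.8 = 0.8667 m.
Velocity V = (1/n)*R^(2/3)*S^(1/2) = (1/0.042)*0.8667^(2/3)*0.0081^(1/2) = 1.9479 m/s.
Discharge Q = A * V = 6.76 * 1.9479 = 13.168 m^3/s.

13.168


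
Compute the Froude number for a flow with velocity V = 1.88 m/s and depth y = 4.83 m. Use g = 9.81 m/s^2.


The Froude number is defined as Fr = V / sqrt(g*y).
g*y = 9.81 * 4.83 = 47.3823.
sqrt(g*y) = sqrt(47.3823) = 6.8835.
Fr = 1.88 / 6.8835 = 0.2731.

0.2731


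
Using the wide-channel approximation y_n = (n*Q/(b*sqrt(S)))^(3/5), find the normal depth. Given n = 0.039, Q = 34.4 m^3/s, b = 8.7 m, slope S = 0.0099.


We use the wide-channel approximation y_n = (n*Q/(b*sqrt(S)))^(3/5).
sqrt(S) = sqrt(0.0099) = 0.099499.
Numerator: n*Q = 0.039 * 34.4 = 1.3416.
Denominator: b*sqrt(S) = 8.7 * 0.099499 = 0.865641.
arg = 1.5498.
y_n = 1.5498^(3/5) = 1.3007 m.

1.3007


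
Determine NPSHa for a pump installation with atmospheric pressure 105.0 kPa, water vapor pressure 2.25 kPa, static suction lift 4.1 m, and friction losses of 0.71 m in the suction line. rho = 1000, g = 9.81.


NPSHa = p_atm/(rho*g) - z_s - hf_s - p_vap/(rho*g).
p_atm/(rho*g) = 105.0*1000 / (1000*9.81) = 10.703 m.
p_vap/(rho*g) = 2.25*1000 / (1000*9.81) = 0.229 m.
NPSHa = 10.703 - 4.1 - 0.71 - 0.229
      = 5.66 m.

5.66


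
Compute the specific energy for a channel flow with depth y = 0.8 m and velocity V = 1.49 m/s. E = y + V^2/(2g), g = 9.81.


Specific energy E = y + V^2/(2g).
Velocity head = V^2/(2g) = 1.49^2 / (2*9.81) = 2.2201 / 19.62 = 0.1132 m.
E = 0.8 + 0.1132 = 0.9132 m.

0.9132


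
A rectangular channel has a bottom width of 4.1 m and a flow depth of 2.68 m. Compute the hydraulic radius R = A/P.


For a rectangular section:
Flow area A = b * y = 4.1 * 2.68 = 10.99 m^2.
Wetted perimeter P = b + 2y = 4.1 + 2*2.68 = 9.46 m.
Hydraulic radius R = A/P = 10.99 / 9.46 = 1.1615 m.

1.1615


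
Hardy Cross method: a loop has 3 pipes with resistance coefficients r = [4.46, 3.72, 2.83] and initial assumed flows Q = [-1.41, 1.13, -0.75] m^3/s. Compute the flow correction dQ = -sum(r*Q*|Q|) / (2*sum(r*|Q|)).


Numerator terms (r*Q*|Q|): 4.46*-1.41*|-1.41| = -8.8669; 3.72*1.13*|1.13| = 4.7501; 2.83*-0.75*|-0.75| = -1.5919.
Sum of numerator = -5.7087.
Denominator terms (r*|Q|): 4.46*|-1.41| = 6.2886; 3.72*|1.13| = 4.2036; 2.83*|-0.75| = 2.1225.
2 * sum of denominator = 2 * 12.6147 = 25.2294.
dQ = --5.7087 / 25.2294 = 0.2263 m^3/s.

0.2263


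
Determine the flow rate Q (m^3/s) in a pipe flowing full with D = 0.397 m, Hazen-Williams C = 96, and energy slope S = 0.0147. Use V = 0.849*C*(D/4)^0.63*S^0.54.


For a full circular pipe, R = D/4 = 0.397/4 = 0.0993 m.
V = 0.849 * 96 * 0.0993^0.63 * 0.0147^0.54
  = 0.849 * 96 * 0.233314 * 0.102412
  = 1.9475 m/s.
Pipe area A = pi*D^2/4 = pi*0.397^2/4 = 0.1238 m^2.
Q = A * V = 0.1238 * 1.9475 = 0.2411 m^3/s.

0.2411


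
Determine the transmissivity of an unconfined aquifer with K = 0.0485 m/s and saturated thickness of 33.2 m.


Transmissivity is defined as T = K * h.
T = 0.0485 * 33.2
  = 1.6102 m^2/s.

1.6102


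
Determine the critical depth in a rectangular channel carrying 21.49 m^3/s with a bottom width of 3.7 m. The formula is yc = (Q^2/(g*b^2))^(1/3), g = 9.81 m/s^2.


Using yc = (Q^2 / (g * b^2))^(1/3):
Q^2 = 21.49^2 = 461.82.
g * b^2 = 9.81 * 3.7^2 = 9.81 * 13.69 = 134.3.
Q^2 / (g*b^2) = 461.82 / 134.3 = 3.4387.
yc = 3.4387^(1/3) = 1.5094 m.

1.5094


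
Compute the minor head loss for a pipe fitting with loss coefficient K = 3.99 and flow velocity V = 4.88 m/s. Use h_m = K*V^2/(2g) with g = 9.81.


Minor loss formula: h_m = K * V^2/(2g).
V^2 = 4.88^2 = 23.8144.
V^2/(2g) = 23.8144 / 19.62 = 1.2138 m.
h_m = 3.99 * 1.2138 = 4.843 m.

4.843


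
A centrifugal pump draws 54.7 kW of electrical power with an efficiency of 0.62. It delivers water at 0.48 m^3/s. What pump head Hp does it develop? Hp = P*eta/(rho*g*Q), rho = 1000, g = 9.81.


Pump head formula: Hp = P * eta / (rho * g * Q).
Numerator: P * eta = 54.7 * 1000 * 0.62 = 33914.0 W.
Denominator: rho * g * Q = 1000 * 9.81 * 0.48 = 4708.8.
Hp = 33914.0 / 4708.8 = 7.2 m.

7.2


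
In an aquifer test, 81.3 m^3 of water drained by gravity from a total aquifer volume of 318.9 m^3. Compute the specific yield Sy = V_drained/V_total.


Specific yield Sy = Volume drained / Total volume.
Sy = 81.3 / 318.9
   = 0.2549.

0.2549


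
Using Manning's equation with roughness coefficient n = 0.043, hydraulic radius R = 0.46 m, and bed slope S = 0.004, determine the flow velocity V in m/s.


Manning's equation gives V = (1/n) * R^(2/3) * S^(1/2).
First, compute R^(2/3) = 0.46^(2/3) = 0.5959.
Next, S^(1/2) = 0.004^(1/2) = 0.063246.
Then 1/n = 1/0.043 = 23.26.
V = 23.26 * 0.5959 * 0.063246 = 0.8765 m/s.

0.8765


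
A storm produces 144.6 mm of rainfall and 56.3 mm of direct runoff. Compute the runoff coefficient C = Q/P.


The runoff coefficient C = runoff depth / rainfall depth.
C = 56.3 / 144.6
  = 0.3893.

0.3893


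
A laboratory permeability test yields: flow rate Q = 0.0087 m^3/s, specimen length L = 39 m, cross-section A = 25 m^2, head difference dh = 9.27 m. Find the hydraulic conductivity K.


From K = Q*L / (A*dh):
Numerator: Q*L = 0.0087 * 39 = 0.3393.
Denominator: A*dh = 25 * 9.27 = 231.75.
K = 0.3393 / 231.75 = 0.001464 m/s.

0.001464


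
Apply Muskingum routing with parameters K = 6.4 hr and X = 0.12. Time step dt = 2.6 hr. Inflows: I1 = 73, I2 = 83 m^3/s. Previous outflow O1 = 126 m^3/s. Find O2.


Muskingum coefficients:
denom = 2*K*(1-X) + dt = 2*6.4*(1-0.12) + 2.6 = 13.864.
C0 = (dt - 2*K*X)/denom = (2.6 - 2*6.4*0.12)/13.864 = 0.0767.
C1 = (dt + 2*K*X)/denom = (2.6 + 2*6.4*0.12)/13.864 = 0.2983.
C2 = (2*K*(1-X) - dt)/denom = 0.6249.
O2 = C0*I2 + C1*I1 + C2*O1
   = 0.0767*83 + 0.2983*73 + 0.6249*126
   = 106.89 m^3/s.

106.89


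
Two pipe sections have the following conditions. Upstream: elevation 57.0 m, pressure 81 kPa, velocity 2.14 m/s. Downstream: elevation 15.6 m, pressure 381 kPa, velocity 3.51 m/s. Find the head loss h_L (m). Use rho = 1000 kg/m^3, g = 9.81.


Total head at each section: H = z + p/(rho*g) + V^2/(2g).
H1 = 57.0 + 81*1000/(1000*9.81) + 2.14^2/(2*9.81)
   = 57.0 + 8.257 + 0.2334
   = 65.49 m.
H2 = 15.6 + 381*1000/(1000*9.81) + 3.51^2/(2*9.81)
   = 15.6 + 38.838 + 0.6279
   = 55.066 m.
h_L = H1 - H2 = 65.49 - 55.066 = 10.424 m.

10.424


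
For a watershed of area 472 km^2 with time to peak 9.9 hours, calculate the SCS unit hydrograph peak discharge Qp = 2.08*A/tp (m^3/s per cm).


SCS formula: Qp = 2.08 * A / tp.
Qp = 2.08 * 472 / 9.9
   = 981.76 / 9.9
   = 99.17 m^3/s per cm.

99.17


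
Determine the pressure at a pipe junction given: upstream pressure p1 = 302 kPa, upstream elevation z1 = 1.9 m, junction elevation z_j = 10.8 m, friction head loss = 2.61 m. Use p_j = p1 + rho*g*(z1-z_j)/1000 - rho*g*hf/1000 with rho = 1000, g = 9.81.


Junction pressure: p_j = p1 + rho*g*(z1 - z_j)/1000 - rho*g*hf/1000.
Elevation term = 1000*9.81*(1.9 - 10.8)/1000 = -87.309 kPa.
Friction term = 1000*9.81*2.61/1000 = 25.604 kPa.
p_j = 302 + -87.309 - 25.604 = 189.09 kPa.

189.09


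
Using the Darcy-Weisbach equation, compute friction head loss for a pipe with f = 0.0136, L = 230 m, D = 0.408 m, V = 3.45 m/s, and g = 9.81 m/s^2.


Darcy-Weisbach equation: h_f = f * (L/D) * V^2/(2g).
f * L/D = 0.0136 * 230/0.408 = 7.6667.
V^2/(2g) = 3.45^2 / (2*9.81) = 11.9025 / 19.62 = 0.6067 m.
h_f = 7.6667 * 0.6067 = 4.651 m.

4.651


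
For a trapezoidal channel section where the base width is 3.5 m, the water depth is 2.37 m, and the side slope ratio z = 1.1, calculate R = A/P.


For a trapezoidal section with side slope z:
A = (b + z*y)*y = (3.5 + 1.1*2.37)*2.37 = 14.474 m^2.
P = b + 2*y*sqrt(1 + z^2) = 3.5 + 2*2.37*sqrt(1 + 1.1^2) = 10.547 m.
R = A/P = 14.474 / 10.547 = 1.3724 m.

1.3724


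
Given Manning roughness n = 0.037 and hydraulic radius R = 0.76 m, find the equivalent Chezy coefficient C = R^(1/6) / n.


The Chezy coefficient relates to Manning's n through C = R^(1/6) / n.
R^(1/6) = 0.76^(1/6) = 0.955291.
C = 0.955291 / 0.037 = 25.82 m^(1/2)/s.

25.82


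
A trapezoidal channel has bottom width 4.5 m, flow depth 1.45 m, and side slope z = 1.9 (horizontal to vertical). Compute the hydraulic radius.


For a trapezoidal section with side slope z:
A = (b + z*y)*y = (4.5 + 1.9*1.45)*1.45 = 10.52 m^2.
P = b + 2*y*sqrt(1 + z^2) = 4.5 + 2*1.45*sqrt(1 + 1.9^2) = 10.727 m.
R = A/P = 10.52 / 10.727 = 0.9807 m.

0.9807


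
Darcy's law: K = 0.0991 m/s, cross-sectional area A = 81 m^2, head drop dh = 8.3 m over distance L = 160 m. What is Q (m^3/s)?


Darcy's law: Q = K * A * i, where i = dh/L.
Hydraulic gradient i = 8.3 / 160 = 0.051875.
Q = 0.0991 * 81 * 0.051875
  = 0.4164 m^3/s.

0.4164


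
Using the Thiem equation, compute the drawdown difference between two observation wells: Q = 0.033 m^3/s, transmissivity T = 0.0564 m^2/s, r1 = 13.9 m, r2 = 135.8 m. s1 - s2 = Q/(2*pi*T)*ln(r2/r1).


Thiem equation: s1 - s2 = Q/(2*pi*T) * ln(r2/r1).
ln(r2/r1) = ln(135.8/13.9) = 2.2793.
Q/(2*pi*T) = 0.033 / (2*pi*0.0564) = 0.033 / 0.3544 = 0.0931.
s1 - s2 = 0.0931 * 2.2793 = 0.2123 m.

0.2123


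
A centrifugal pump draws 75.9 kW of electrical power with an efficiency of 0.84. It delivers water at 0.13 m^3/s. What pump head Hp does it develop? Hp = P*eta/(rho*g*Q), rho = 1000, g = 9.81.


Pump head formula: Hp = P * eta / (rho * g * Q).
Numerator: P * eta = 75.9 * 1000 * 0.84 = 63756.0 W.
Denominator: rho * g * Q = 1000 * 9.81 * 0.13 = 1275.3.
Hp = 63756.0 / 1275.3 = 49.99 m.

49.99


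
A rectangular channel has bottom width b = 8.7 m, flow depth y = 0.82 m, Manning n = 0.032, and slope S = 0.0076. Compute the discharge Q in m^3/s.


For a rectangular channel, the cross-sectional area A = b * y = 8.7 * 0.82 = 7.13 m^2.
The wetted perimeter P = b + 2y = 8.7 + 2*0.82 = 10.34 m.
Hydraulic radius R = A/P = 7.13/10.34 = 0.6899 m.
Velocity V = (1/n)*R^(2/3)*S^(1/2) = (1/0.032)*0.6899^(2/3)*0.0076^(1/2) = 2.1272 m/s.
Discharge Q = A * V = 7.13 * 2.1272 = 15.175 m^3/s.

15.175


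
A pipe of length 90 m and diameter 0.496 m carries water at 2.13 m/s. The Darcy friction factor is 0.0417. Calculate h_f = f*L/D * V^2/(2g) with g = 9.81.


Darcy-Weisbach equation: h_f = f * (L/D) * V^2/(2g).
f * L/D = 0.0417 * 90/0.496 = 7.5665.
V^2/(2g) = 2.13^2 / (2*9.81) = 4.5369 / 19.62 = 0.2312 m.
h_f = 7.5665 * 0.2312 = 1.75 m.

1.75


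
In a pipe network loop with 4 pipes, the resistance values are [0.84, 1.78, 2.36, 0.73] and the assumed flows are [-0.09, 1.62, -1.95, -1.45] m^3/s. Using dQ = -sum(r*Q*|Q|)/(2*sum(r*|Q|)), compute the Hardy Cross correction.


Numerator terms (r*Q*|Q|): 0.84*-0.09*|-0.09| = -0.0068; 1.78*1.62*|1.62| = 4.6714; 2.36*-1.95*|-1.95| = -8.9739; 0.73*-1.45*|-1.45| = -1.5348.
Sum of numerator = -5.8441.
Denominator terms (r*|Q|): 0.84*|-0.09| = 0.0756; 1.78*|1.62| = 2.8836; 2.36*|-1.95| = 4.602; 0.73*|-1.45| = 1.0585.
2 * sum of denominator = 2 * 8.6197 = 17.2394.
dQ = --5.8441 / 17.2394 = 0.339 m^3/s.

0.339


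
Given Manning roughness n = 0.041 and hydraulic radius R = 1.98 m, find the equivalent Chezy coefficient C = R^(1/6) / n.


The Chezy coefficient relates to Manning's n through C = R^(1/6) / n.
R^(1/6) = 1.98^(1/6) = 1.120583.
C = 1.120583 / 0.041 = 27.33 m^(1/2)/s.

27.33


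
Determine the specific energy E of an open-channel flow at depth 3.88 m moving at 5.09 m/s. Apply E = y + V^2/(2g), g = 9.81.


Specific energy E = y + V^2/(2g).
Velocity head = V^2/(2g) = 5.09^2 / (2*9.81) = 25.9081 / 19.62 = 1.3205 m.
E = 3.88 + 1.3205 = 5.2005 m.

5.2005


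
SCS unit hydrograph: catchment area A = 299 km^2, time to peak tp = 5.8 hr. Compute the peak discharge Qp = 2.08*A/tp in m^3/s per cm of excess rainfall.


SCS formula: Qp = 2.08 * A / tp.
Qp = 2.08 * 299 / 5.8
   = 621.92 / 5.8
   = 107.23 m^3/s per cm.

107.23


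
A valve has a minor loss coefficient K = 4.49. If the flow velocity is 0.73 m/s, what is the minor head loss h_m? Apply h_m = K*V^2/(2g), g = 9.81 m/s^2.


Minor loss formula: h_m = K * V^2/(2g).
V^2 = 0.73^2 = 0.5329.
V^2/(2g) = 0.5329 / 19.62 = 0.0272 m.
h_m = 4.49 * 0.0272 = 0.122 m.

0.122


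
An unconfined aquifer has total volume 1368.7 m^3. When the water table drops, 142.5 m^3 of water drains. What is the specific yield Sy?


Specific yield Sy = Volume drained / Total volume.
Sy = 142.5 / 1368.7
   = 0.1041.

0.1041


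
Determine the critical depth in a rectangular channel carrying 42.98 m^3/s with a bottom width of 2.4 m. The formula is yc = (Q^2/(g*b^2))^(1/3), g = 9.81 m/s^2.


Using yc = (Q^2 / (g * b^2))^(1/3):
Q^2 = 42.98^2 = 1847.28.
g * b^2 = 9.81 * 2.4^2 = 9.81 * 5.76 = 56.51.
Q^2 / (g*b^2) = 1847.28 / 56.51 = 32.6894.
yc = 32.6894^(1/3) = 3.1975 m.

3.1975


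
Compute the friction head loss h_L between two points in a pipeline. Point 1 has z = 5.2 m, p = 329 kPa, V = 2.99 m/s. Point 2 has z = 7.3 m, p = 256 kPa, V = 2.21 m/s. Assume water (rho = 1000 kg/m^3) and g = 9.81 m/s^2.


Total head at each section: H = z + p/(rho*g) + V^2/(2g).
H1 = 5.2 + 329*1000/(1000*9.81) + 2.99^2/(2*9.81)
   = 5.2 + 33.537 + 0.4557
   = 39.193 m.
H2 = 7.3 + 256*1000/(1000*9.81) + 2.21^2/(2*9.81)
   = 7.3 + 26.096 + 0.2489
   = 33.645 m.
h_L = H1 - H2 = 39.193 - 33.645 = 5.548 m.

5.548


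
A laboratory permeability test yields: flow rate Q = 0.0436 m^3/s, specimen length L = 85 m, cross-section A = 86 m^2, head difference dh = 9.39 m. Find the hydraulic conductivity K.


From K = Q*L / (A*dh):
Numerator: Q*L = 0.0436 * 85 = 3.706.
Denominator: A*dh = 86 * 9.39 = 807.54.
K = 3.706 / 807.54 = 0.004589 m/s.

0.004589


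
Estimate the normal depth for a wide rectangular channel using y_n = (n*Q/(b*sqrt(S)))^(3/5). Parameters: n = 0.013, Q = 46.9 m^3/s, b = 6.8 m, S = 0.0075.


We use the wide-channel approximation y_n = (n*Q/(b*sqrt(S)))^(3/5).
sqrt(S) = sqrt(0.0075) = 0.086603.
Numerator: n*Q = 0.013 * 46.9 = 0.6097.
Denominator: b*sqrt(S) = 6.8 * 0.086603 = 0.5889.
arg = 1.0353.
y_n = 1.0353^(3/5) = 1.021 m.

1.021


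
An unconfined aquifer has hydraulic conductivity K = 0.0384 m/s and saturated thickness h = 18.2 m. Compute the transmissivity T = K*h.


Transmissivity is defined as T = K * h.
T = 0.0384 * 18.2
  = 0.6989 m^2/s.

0.6989


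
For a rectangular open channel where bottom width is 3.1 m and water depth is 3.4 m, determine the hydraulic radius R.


For a rectangular section:
Flow area A = b * y = 3.1 * 3.4 = 10.54 m^2.
Wetted perimeter P = b + 2y = 3.1 + 2*3.4 = 9.9 m.
Hydraulic radius R = A/P = 10.54 / 9.9 = 1.0646 m.

1.0646


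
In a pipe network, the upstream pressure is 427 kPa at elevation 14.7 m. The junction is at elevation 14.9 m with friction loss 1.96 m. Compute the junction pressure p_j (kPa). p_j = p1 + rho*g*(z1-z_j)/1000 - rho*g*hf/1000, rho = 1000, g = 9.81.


Junction pressure: p_j = p1 + rho*g*(z1 - z_j)/1000 - rho*g*hf/1000.
Elevation term = 1000*9.81*(14.7 - 14.9)/1000 = -1.962 kPa.
Friction term = 1000*9.81*1.96/1000 = 19.228 kPa.
p_j = 427 + -1.962 - 19.228 = 405.81 kPa.

405.81


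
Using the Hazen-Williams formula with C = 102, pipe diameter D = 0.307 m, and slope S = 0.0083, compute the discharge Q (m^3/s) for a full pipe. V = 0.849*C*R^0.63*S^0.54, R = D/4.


For a full circular pipe, R = D/4 = 0.307/4 = 0.0767 m.
V = 0.849 * 102 * 0.0767^0.63 * 0.0083^0.54
  = 0.849 * 102 * 0.198426 * 0.075215
  = 1.2924 m/s.
Pipe area A = pi*D^2/4 = pi*0.307^2/4 = 0.074 m^2.
Q = A * V = 0.074 * 1.2924 = 0.0957 m^3/s.

0.0957


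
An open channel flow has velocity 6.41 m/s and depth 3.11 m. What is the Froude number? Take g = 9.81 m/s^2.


The Froude number is defined as Fr = V / sqrt(g*y).
g*y = 9.81 * 3.11 = 30.5091.
sqrt(g*y) = sqrt(30.5091) = 5.5235.
Fr = 6.41 / 5.5235 = 1.1605.

1.1605


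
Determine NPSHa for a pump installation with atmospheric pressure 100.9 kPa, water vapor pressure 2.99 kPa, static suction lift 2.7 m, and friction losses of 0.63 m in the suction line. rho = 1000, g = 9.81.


NPSHa = p_atm/(rho*g) - z_s - hf_s - p_vap/(rho*g).
p_atm/(rho*g) = 100.9*1000 / (1000*9.81) = 10.285 m.
p_vap/(rho*g) = 2.99*1000 / (1000*9.81) = 0.305 m.
NPSHa = 10.285 - 2.7 - 0.63 - 0.305
      = 6.65 m.

6.65


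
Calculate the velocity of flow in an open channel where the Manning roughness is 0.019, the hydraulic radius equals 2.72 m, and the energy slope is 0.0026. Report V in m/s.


Manning's equation gives V = (1/n) * R^(2/3) * S^(1/2).
First, compute R^(2/3) = 2.72^(2/3) = 1.9486.
Next, S^(1/2) = 0.0026^(1/2) = 0.05099.
Then 1/n = 1/0.019 = 52.63.
V = 52.63 * 1.9486 * 0.05099 = 5.2293 m/s.

5.2293


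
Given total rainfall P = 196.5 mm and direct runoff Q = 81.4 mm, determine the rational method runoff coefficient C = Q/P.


The runoff coefficient C = runoff depth / rainfall depth.
C = 81.4 / 196.5
  = 0.4142.

0.4142


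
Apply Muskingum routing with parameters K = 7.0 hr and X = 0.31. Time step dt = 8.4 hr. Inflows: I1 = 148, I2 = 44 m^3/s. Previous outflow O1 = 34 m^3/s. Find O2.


Muskingum coefficients:
denom = 2*K*(1-X) + dt = 2*7.0*(1-0.31) + 8.4 = 18.06.
C0 = (dt - 2*K*X)/denom = (8.4 - 2*7.0*0.31)/18.06 = 0.2248.
C1 = (dt + 2*K*X)/denom = (8.4 + 2*7.0*0.31)/18.06 = 0.7054.
C2 = (2*K*(1-X) - dt)/denom = 0.0698.
O2 = C0*I2 + C1*I1 + C2*O1
   = 0.2248*44 + 0.7054*148 + 0.0698*34
   = 116.67 m^3/s.

116.67


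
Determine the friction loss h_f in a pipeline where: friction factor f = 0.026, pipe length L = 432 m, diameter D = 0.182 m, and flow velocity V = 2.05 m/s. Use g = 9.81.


Darcy-Weisbach equation: h_f = f * (L/D) * V^2/(2g).
f * L/D = 0.026 * 432/0.182 = 61.7143.
V^2/(2g) = 2.05^2 / (2*9.81) = 4.2025 / 19.62 = 0.2142 m.
h_f = 61.7143 * 0.2142 = 13.219 m.

13.219


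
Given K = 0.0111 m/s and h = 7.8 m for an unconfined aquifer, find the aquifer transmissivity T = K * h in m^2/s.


Transmissivity is defined as T = K * h.
T = 0.0111 * 7.8
  = 0.0866 m^2/s.

0.0866


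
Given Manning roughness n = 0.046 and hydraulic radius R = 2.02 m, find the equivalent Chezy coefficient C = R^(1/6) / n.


The Chezy coefficient relates to Manning's n through C = R^(1/6) / n.
R^(1/6) = 2.02^(1/6) = 1.124325.
C = 1.124325 / 0.046 = 24.44 m^(1/2)/s.

24.44


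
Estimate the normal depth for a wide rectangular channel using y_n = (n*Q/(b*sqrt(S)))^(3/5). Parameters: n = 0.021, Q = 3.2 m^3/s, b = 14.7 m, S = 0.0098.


We use the wide-channel approximation y_n = (n*Q/(b*sqrt(S)))^(3/5).
sqrt(S) = sqrt(0.0098) = 0.098995.
Numerator: n*Q = 0.021 * 3.2 = 0.0672.
Denominator: b*sqrt(S) = 14.7 * 0.098995 = 1.455226.
arg = 0.0462.
y_n = 0.0462^(3/5) = 0.158 m.

0.158


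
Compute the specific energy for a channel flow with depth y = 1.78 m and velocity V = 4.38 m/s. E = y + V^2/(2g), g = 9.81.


Specific energy E = y + V^2/(2g).
Velocity head = V^2/(2g) = 4.38^2 / (2*9.81) = 19.1844 / 19.62 = 0.9778 m.
E = 1.78 + 0.9778 = 2.7578 m.

2.7578


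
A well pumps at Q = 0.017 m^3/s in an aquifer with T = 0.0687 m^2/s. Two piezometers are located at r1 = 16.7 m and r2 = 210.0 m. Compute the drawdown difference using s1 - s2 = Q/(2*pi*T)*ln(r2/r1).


Thiem equation: s1 - s2 = Q/(2*pi*T) * ln(r2/r1).
ln(r2/r1) = ln(210.0/16.7) = 2.5317.
Q/(2*pi*T) = 0.017 / (2*pi*0.0687) = 0.017 / 0.4317 = 0.0394.
s1 - s2 = 0.0394 * 2.5317 = 0.0997 m.

0.0997


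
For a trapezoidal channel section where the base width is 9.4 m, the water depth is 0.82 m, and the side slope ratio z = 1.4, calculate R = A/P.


For a trapezoidal section with side slope z:
A = (b + z*y)*y = (9.4 + 1.4*0.82)*0.82 = 8.649 m^2.
P = b + 2*y*sqrt(1 + z^2) = 9.4 + 2*0.82*sqrt(1 + 1.4^2) = 12.222 m.
R = A/P = 8.649 / 12.222 = 0.7077 m.

0.7077


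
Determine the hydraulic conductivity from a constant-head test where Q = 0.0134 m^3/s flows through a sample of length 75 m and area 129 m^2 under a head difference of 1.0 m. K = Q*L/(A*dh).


From K = Q*L / (A*dh):
Numerator: Q*L = 0.0134 * 75 = 1.005.
Denominator: A*dh = 129 * 1.0 = 129.0.
K = 1.005 / 129.0 = 0.007791 m/s.

0.007791


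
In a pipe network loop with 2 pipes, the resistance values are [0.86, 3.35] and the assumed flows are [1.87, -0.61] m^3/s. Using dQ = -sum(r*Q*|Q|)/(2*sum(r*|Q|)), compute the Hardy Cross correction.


Numerator terms (r*Q*|Q|): 0.86*1.87*|1.87| = 3.0073; 3.35*-0.61*|-0.61| = -1.2465.
Sum of numerator = 1.7608.
Denominator terms (r*|Q|): 0.86*|1.87| = 1.6082; 3.35*|-0.61| = 2.0435.
2 * sum of denominator = 2 * 3.6517 = 7.3034.
dQ = -1.7608 / 7.3034 = -0.2411 m^3/s.

-0.2411


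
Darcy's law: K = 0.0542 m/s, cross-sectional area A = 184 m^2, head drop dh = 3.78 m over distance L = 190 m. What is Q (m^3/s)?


Darcy's law: Q = K * A * i, where i = dh/L.
Hydraulic gradient i = 3.78 / 190 = 0.019895.
Q = 0.0542 * 184 * 0.019895
  = 0.1984 m^3/s.

0.1984


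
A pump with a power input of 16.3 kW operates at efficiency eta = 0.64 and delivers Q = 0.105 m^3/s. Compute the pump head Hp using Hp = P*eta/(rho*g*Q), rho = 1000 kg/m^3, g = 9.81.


Pump head formula: Hp = P * eta / (rho * g * Q).
Numerator: P * eta = 16.3 * 1000 * 0.64 = 10432.0 W.
Denominator: rho * g * Q = 1000 * 9.81 * 0.105 = 1030.05.
Hp = 10432.0 / 1030.05 = 10.13 m.

10.13


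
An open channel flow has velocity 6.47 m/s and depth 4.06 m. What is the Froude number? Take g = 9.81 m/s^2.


The Froude number is defined as Fr = V / sqrt(g*y).
g*y = 9.81 * 4.06 = 39.8286.
sqrt(g*y) = sqrt(39.8286) = 6.311.
Fr = 6.47 / 6.311 = 1.0252.

1.0252


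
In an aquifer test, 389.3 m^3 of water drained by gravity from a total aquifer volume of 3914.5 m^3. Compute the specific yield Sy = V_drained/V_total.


Specific yield Sy = Volume drained / Total volume.
Sy = 389.3 / 3914.5
   = 0.0995.

0.0995


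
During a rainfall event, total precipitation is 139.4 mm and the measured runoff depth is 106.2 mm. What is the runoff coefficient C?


The runoff coefficient C = runoff depth / rainfall depth.
C = 106.2 / 139.4
  = 0.7618.

0.7618


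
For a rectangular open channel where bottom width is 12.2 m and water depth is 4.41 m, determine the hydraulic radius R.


For a rectangular section:
Flow area A = b * y = 12.2 * 4.41 = 53.8 m^2.
Wetted perimeter P = b + 2y = 12.2 + 2*4.41 = 21.02 m.
Hydraulic radius R = A/P = 53.8 / 21.02 = 2.5596 m.

2.5596


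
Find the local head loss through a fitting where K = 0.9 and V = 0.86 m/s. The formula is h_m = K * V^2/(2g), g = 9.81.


Minor loss formula: h_m = K * V^2/(2g).
V^2 = 0.86^2 = 0.7396.
V^2/(2g) = 0.7396 / 19.62 = 0.0377 m.
h_m = 0.9 * 0.0377 = 0.0339 m.

0.0339


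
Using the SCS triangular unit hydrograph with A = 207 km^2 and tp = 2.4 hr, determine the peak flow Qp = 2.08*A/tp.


SCS formula: Qp = 2.08 * A / tp.
Qp = 2.08 * 207 / 2.4
   = 430.56 / 2.4
   = 179.4 m^3/s per cm.

179.4


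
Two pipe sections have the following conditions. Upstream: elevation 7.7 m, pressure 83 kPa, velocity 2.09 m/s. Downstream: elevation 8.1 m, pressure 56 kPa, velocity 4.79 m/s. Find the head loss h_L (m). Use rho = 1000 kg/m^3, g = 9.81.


Total head at each section: H = z + p/(rho*g) + V^2/(2g).
H1 = 7.7 + 83*1000/(1000*9.81) + 2.09^2/(2*9.81)
   = 7.7 + 8.461 + 0.2226
   = 16.383 m.
H2 = 8.1 + 56*1000/(1000*9.81) + 4.79^2/(2*9.81)
   = 8.1 + 5.708 + 1.1694
   = 14.978 m.
h_L = H1 - H2 = 16.383 - 14.978 = 1.406 m.

1.406


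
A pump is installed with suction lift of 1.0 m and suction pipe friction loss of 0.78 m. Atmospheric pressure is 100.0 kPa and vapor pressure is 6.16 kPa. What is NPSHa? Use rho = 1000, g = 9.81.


NPSHa = p_atm/(rho*g) - z_s - hf_s - p_vap/(rho*g).
p_atm/(rho*g) = 100.0*1000 / (1000*9.81) = 10.194 m.
p_vap/(rho*g) = 6.16*1000 / (1000*9.81) = 0.628 m.
NPSHa = 10.194 - 1.0 - 0.78 - 0.628
      = 7.79 m.

7.79


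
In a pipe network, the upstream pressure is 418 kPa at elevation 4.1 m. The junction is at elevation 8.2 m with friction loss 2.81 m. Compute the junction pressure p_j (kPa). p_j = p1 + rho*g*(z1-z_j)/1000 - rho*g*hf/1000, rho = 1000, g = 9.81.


Junction pressure: p_j = p1 + rho*g*(z1 - z_j)/1000 - rho*g*hf/1000.
Elevation term = 1000*9.81*(4.1 - 8.2)/1000 = -40.221 kPa.
Friction term = 1000*9.81*2.81/1000 = 27.566 kPa.
p_j = 418 + -40.221 - 27.566 = 350.21 kPa.

350.21


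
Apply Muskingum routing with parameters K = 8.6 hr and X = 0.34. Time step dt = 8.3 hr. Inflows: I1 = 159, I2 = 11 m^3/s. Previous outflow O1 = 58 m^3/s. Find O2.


Muskingum coefficients:
denom = 2*K*(1-X) + dt = 2*8.6*(1-0.34) + 8.3 = 19.652.
C0 = (dt - 2*K*X)/denom = (8.3 - 2*8.6*0.34)/19.652 = 0.1248.
C1 = (dt + 2*K*X)/denom = (8.3 + 2*8.6*0.34)/19.652 = 0.7199.
C2 = (2*K*(1-X) - dt)/denom = 0.1553.
O2 = C0*I2 + C1*I1 + C2*O1
   = 0.1248*11 + 0.7199*159 + 0.1553*58
   = 124.85 m^3/s.

124.85


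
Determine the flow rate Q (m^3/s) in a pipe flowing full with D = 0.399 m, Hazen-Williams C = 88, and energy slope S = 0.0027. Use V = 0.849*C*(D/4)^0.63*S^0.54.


For a full circular pipe, R = D/4 = 0.399/4 = 0.0998 m.
V = 0.849 * 88 * 0.0998^0.63 * 0.0027^0.54
  = 0.849 * 88 * 0.234053 * 0.041014
  = 0.7172 m/s.
Pipe area A = pi*D^2/4 = pi*0.399^2/4 = 0.125 m^2.
Q = A * V = 0.125 * 0.7172 = 0.0897 m^3/s.

0.0897


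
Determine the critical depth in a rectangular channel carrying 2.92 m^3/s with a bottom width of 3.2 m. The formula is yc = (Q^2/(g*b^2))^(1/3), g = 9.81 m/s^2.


Using yc = (Q^2 / (g * b^2))^(1/3):
Q^2 = 2.92^2 = 8.53.
g * b^2 = 9.81 * 3.2^2 = 9.81 * 10.24 = 100.45.
Q^2 / (g*b^2) = 8.53 / 100.45 = 0.0849.
yc = 0.0849^(1/3) = 0.4395 m.

0.4395


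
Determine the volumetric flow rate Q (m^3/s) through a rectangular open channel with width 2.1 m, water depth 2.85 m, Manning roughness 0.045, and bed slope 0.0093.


For a rectangular channel, the cross-sectional area A = b * y = 2.1 * 2.85 = 5.99 m^2.
The wetted perimeter P = b + 2y = 2.1 + 2*2.85 = 7.8 m.
Hydraulic radius R = A/P = 5.99/7.8 = 0.7673 m.
Velocity V = (1/n)*R^(2/3)*S^(1/2) = (1/0.045)*0.7673^(2/3)*0.0093^(1/2) = 1.7961 m/s.
Discharge Q = A * V = 5.99 * 1.7961 = 10.75 m^3/s.

10.75


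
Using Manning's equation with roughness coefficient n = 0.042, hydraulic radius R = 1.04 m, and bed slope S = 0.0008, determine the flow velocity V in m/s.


Manning's equation gives V = (1/n) * R^(2/3) * S^(1/2).
First, compute R^(2/3) = 1.04^(2/3) = 1.0265.
Next, S^(1/2) = 0.0008^(1/2) = 0.028284.
Then 1/n = 1/0.042 = 23.81.
V = 23.81 * 1.0265 * 0.028284 = 0.6913 m/s.

0.6913


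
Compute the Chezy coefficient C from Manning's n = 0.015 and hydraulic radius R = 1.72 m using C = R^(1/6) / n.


The Chezy coefficient relates to Manning's n through C = R^(1/6) / n.
R^(1/6) = 1.72^(1/6) = 1.094598.
C = 1.094598 / 0.015 = 72.97 m^(1/2)/s.

72.97


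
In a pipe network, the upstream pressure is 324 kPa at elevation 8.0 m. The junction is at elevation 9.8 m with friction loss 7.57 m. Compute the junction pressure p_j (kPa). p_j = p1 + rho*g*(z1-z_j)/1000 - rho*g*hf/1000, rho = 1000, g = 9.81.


Junction pressure: p_j = p1 + rho*g*(z1 - z_j)/1000 - rho*g*hf/1000.
Elevation term = 1000*9.81*(8.0 - 9.8)/1000 = -17.658 kPa.
Friction term = 1000*9.81*7.57/1000 = 74.262 kPa.
p_j = 324 + -17.658 - 74.262 = 232.08 kPa.

232.08


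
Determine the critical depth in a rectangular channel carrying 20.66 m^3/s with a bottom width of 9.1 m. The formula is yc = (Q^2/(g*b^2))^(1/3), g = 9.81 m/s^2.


Using yc = (Q^2 / (g * b^2))^(1/3):
Q^2 = 20.66^2 = 426.84.
g * b^2 = 9.81 * 9.1^2 = 9.81 * 82.81 = 812.37.
Q^2 / (g*b^2) = 426.84 / 812.37 = 0.5254.
yc = 0.5254^(1/3) = 0.8069 m.

0.8069


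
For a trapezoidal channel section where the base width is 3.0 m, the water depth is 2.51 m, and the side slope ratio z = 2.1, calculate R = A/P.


For a trapezoidal section with side slope z:
A = (b + z*y)*y = (3.0 + 2.1*2.51)*2.51 = 20.76 m^2.
P = b + 2*y*sqrt(1 + z^2) = 3.0 + 2*2.51*sqrt(1 + 2.1^2) = 14.676 m.
R = A/P = 20.76 / 14.676 = 1.4145 m.

1.4145


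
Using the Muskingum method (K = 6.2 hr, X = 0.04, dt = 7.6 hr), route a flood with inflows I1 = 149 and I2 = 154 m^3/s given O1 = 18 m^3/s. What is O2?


Muskingum coefficients:
denom = 2*K*(1-X) + dt = 2*6.2*(1-0.04) + 7.6 = 19.504.
C0 = (dt - 2*K*X)/denom = (7.6 - 2*6.2*0.04)/19.504 = 0.3642.
C1 = (dt + 2*K*X)/denom = (7.6 + 2*6.2*0.04)/19.504 = 0.4151.
C2 = (2*K*(1-X) - dt)/denom = 0.2207.
O2 = C0*I2 + C1*I1 + C2*O1
   = 0.3642*154 + 0.4151*149 + 0.2207*18
   = 121.91 m^3/s.

121.91


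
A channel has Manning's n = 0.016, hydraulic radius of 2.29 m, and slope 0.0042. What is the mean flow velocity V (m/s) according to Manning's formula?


Manning's equation gives V = (1/n) * R^(2/3) * S^(1/2).
First, compute R^(2/3) = 2.29^(2/3) = 1.7374.
Next, S^(1/2) = 0.0042^(1/2) = 0.064807.
Then 1/n = 1/0.016 = 62.5.
V = 62.5 * 1.7374 * 0.064807 = 7.0371 m/s.

7.0371


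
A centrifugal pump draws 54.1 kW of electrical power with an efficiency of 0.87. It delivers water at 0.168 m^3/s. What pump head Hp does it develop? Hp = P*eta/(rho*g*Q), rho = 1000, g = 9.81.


Pump head formula: Hp = P * eta / (rho * g * Q).
Numerator: P * eta = 54.1 * 1000 * 0.87 = 47067.0 W.
Denominator: rho * g * Q = 1000 * 9.81 * 0.168 = 1648.08.
Hp = 47067.0 / 1648.08 = 28.56 m.

28.56


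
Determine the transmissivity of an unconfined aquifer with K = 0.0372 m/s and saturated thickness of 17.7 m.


Transmissivity is defined as T = K * h.
T = 0.0372 * 17.7
  = 0.6584 m^2/s.

0.6584


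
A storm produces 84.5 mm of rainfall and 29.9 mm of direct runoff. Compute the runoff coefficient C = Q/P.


The runoff coefficient C = runoff depth / rainfall depth.
C = 29.9 / 84.5
  = 0.3538.

0.3538


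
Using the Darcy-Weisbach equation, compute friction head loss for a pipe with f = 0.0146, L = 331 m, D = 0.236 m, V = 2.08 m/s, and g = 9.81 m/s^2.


Darcy-Weisbach equation: h_f = f * (L/D) * V^2/(2g).
f * L/D = 0.0146 * 331/0.236 = 20.4771.
V^2/(2g) = 2.08^2 / (2*9.81) = 4.3264 / 19.62 = 0.2205 m.
h_f = 20.4771 * 0.2205 = 4.515 m.

4.515


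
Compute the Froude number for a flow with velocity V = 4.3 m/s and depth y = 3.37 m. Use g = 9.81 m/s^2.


The Froude number is defined as Fr = V / sqrt(g*y).
g*y = 9.81 * 3.37 = 33.0597.
sqrt(g*y) = sqrt(33.0597) = 5.7498.
Fr = 4.3 / 5.7498 = 0.7479.

0.7479


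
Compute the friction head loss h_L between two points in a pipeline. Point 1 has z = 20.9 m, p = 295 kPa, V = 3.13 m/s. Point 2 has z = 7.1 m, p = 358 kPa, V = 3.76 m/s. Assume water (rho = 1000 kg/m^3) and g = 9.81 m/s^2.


Total head at each section: H = z + p/(rho*g) + V^2/(2g).
H1 = 20.9 + 295*1000/(1000*9.81) + 3.13^2/(2*9.81)
   = 20.9 + 30.071 + 0.4993
   = 51.471 m.
H2 = 7.1 + 358*1000/(1000*9.81) + 3.76^2/(2*9.81)
   = 7.1 + 36.493 + 0.7206
   = 44.314 m.
h_L = H1 - H2 = 51.471 - 44.314 = 7.157 m.

7.157


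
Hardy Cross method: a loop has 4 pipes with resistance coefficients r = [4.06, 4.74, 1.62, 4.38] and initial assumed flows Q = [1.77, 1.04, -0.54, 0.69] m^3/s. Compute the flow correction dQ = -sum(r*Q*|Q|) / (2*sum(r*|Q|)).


Numerator terms (r*Q*|Q|): 4.06*1.77*|1.77| = 12.7196; 4.74*1.04*|1.04| = 5.1268; 1.62*-0.54*|-0.54| = -0.4724; 4.38*0.69*|0.69| = 2.0853.
Sum of numerator = 19.4593.
Denominator terms (r*|Q|): 4.06*|1.77| = 7.1862; 4.74*|1.04| = 4.9296; 1.62*|-0.54| = 0.8748; 4.38*|0.69| = 3.0222.
2 * sum of denominator = 2 * 16.0128 = 32.0256.
dQ = -19.4593 / 32.0256 = -0.6076 m^3/s.

-0.6076


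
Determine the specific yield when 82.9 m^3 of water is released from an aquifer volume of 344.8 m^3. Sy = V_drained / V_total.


Specific yield Sy = Volume drained / Total volume.
Sy = 82.9 / 344.8
   = 0.2404.

0.2404


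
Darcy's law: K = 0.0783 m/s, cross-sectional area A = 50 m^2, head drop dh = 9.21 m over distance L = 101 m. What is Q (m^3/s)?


Darcy's law: Q = K * A * i, where i = dh/L.
Hydraulic gradient i = 9.21 / 101 = 0.091188.
Q = 0.0783 * 50 * 0.091188
  = 0.357 m^3/s.

0.357


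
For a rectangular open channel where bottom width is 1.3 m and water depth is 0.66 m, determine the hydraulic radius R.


For a rectangular section:
Flow area A = b * y = 1.3 * 0.66 = 0.86 m^2.
Wetted perimeter P = b + 2y = 1.3 + 2*0.66 = 2.62 m.
Hydraulic radius R = A/P = 0.86 / 2.62 = 0.3275 m.

0.3275


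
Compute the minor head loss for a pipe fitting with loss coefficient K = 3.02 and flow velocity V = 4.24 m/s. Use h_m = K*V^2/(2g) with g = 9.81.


Minor loss formula: h_m = K * V^2/(2g).
V^2 = 4.24^2 = 17.9776.
V^2/(2g) = 17.9776 / 19.62 = 0.9163 m.
h_m = 3.02 * 0.9163 = 2.7672 m.

2.7672


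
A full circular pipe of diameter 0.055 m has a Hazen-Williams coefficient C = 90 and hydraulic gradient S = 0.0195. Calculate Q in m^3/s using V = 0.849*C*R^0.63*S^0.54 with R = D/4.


For a full circular pipe, R = D/4 = 0.055/4 = 0.0138 m.
V = 0.849 * 90 * 0.0138^0.63 * 0.0195^0.54
  = 0.849 * 90 * 0.067163 * 0.119294
  = 0.6122 m/s.
Pipe area A = pi*D^2/4 = pi*0.055^2/4 = 0.0024 m^2.
Q = A * V = 0.0024 * 0.6122 = 0.0015 m^3/s.

0.0015


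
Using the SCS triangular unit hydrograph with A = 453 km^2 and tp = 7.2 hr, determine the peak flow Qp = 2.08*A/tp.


SCS formula: Qp = 2.08 * A / tp.
Qp = 2.08 * 453 / 7.2
   = 942.24 / 7.2
   = 130.87 m^3/s per cm.

130.87


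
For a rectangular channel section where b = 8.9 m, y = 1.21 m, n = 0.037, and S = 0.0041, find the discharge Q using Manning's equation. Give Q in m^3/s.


For a rectangular channel, the cross-sectional area A = b * y = 8.9 * 1.21 = 10.77 m^2.
The wetted perimeter P = b + 2y = 8.9 + 2*1.21 = 11.32 m.
Hydraulic radius R = A/P = 10.77/11.32 = 0.9513 m.
Velocity V = (1/n)*R^(2/3)*S^(1/2) = (1/0.037)*0.9513^(2/3)*0.0041^(1/2) = 1.674 m/s.
Discharge Q = A * V = 10.77 * 1.674 = 18.027 m^3/s.

18.027


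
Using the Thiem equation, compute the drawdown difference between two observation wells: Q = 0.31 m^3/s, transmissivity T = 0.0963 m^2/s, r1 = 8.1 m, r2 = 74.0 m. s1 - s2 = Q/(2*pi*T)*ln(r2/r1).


Thiem equation: s1 - s2 = Q/(2*pi*T) * ln(r2/r1).
ln(r2/r1) = ln(74.0/8.1) = 2.2122.
Q/(2*pi*T) = 0.31 / (2*pi*0.0963) = 0.31 / 0.6051 = 0.5123.
s1 - s2 = 0.5123 * 2.2122 = 1.1334 m.

1.1334
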